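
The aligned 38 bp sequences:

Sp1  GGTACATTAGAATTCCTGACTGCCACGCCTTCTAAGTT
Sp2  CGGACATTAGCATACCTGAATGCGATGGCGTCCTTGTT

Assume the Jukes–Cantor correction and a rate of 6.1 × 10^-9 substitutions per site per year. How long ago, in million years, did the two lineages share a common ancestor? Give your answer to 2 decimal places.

33.60

The sequences differ at 12 of 38 sites, so p = 12/38 ≈ 0.315789.
d = −(3/4) ln(1 − 4p/3) = −0.75 ln(1 − 0.421052) = −0.75 ln(0.578948)
  = −0.75 × (-0.546543) = 0.409907 substitutions/site.
Under a molecular clock d = 2μt, so t = d/(2μ) = 0.409907 / (2 × 6.1 × 10^-9) = 33.60 million years.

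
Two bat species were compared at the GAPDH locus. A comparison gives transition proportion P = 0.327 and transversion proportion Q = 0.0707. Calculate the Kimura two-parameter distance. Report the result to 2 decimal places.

0.68

Under the Kimura two-parameter model, d = −½ ln(1 − 2P − Q) − ¼ ln(1 − 2Q).
1 − 2P − Q = 0.2753, giving −½ ln(0.2753) = 0.644947.
1 − 2Q = 0.8586, giving −¼ ln(0.8586) = 0.038113.
d = 0.644947 + 0.038113 = 0.683060.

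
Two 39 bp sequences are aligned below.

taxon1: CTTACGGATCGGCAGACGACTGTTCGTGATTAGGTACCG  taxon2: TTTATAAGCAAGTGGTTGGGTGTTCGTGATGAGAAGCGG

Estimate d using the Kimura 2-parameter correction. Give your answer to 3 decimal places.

Of 39 sites, 13 differences are transitions and 6 are transversions, so P = 13/39 ≈ 0.333333 and Q = 6/39 ≈ 0.153846.
Under the Kimura two-parameter model, d = −½ ln(1 − 2P − Q) − ¼ ln(1 − 2Q).
1 − 2P − Q = 0.179488, giving −½ ln(0.179488) = 0.858823.
1 − 2Q = 0.692308, giving −¼ ln(0.692308) = 0.091931.
d = 0.858823 + 0.091931 = 0.950754.

0.951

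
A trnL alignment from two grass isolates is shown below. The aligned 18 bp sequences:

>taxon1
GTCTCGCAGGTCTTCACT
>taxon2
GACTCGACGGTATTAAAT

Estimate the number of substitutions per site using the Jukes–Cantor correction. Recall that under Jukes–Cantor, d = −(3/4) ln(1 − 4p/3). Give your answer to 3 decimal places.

The sequences differ at 6 of 18 sites (2, 7, 8, 12, 15, 17), so p = 6/18 ≈ 0.333333.
d = −(3/4) ln(1 − 4p/3) = −0.75 ln(1 − 0.444444) = −0.75 ln(0.555556)
  = −0.75 × (-0.587786) = 0.440840 substitutions/site.

0.441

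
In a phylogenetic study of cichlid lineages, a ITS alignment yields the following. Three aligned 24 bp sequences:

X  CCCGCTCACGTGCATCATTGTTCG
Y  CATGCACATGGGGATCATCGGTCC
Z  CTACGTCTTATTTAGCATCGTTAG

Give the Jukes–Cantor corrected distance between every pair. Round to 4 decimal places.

X–Y: 9/24 sites differ → p = 0.375, d = −0.75 ln(1 − 0.5) = 0.519860 ≈ 0.5199.
X–Z: 12/24 sites differ → p = 0.5, d = −0.75 ln(1 − 0.666667) = 0.823960 ≈ 0.8240.
Y–Z: 14/24 sites differ → p ≈ 0.583333, d = −0.75 ln(1 − 0.777777) = 1.128055 ≈ 1.1281.

d(X,Y) = 0.5199, d(X,Z) = 0.8240, d(Y,Z) = 1.1281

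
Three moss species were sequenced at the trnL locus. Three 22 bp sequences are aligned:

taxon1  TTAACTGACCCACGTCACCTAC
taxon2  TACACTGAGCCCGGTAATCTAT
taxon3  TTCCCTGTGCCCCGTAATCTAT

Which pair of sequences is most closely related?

taxon1–taxon2: 8/22 differ, p = 0.364, d = 0.497.
taxon1–taxon3: 8/22 differ, p = 0.364, d = 0.497.
taxon2–taxon3: 4/22 differ, p = 0.182, d = 0.208.
The smallest distance is between taxon2 and taxon3.

taxon2 and taxon3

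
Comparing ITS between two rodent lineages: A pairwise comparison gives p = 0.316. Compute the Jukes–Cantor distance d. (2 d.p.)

0.41

d = −(3/4) ln(1 − 4p/3) = −0.75 ln(1 − 0.421333) = −0.75 ln(0.578667)
  = −0.75 × (-0.547028) = 0.410271 substitutions/site.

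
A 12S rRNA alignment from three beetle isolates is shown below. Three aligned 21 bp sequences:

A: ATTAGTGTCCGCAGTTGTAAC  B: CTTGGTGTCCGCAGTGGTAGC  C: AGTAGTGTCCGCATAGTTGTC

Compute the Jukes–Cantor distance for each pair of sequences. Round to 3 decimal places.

A–B: 4/21 sites differ → p ≈ 0.190476, d = −0.75 ln(1 − 0.253968) = 0.219740 ≈ 0.220.
A–C: 7/21 sites differ → p ≈ 0.333333, d = −0.75 ln(1 − 0.444444) = 0.440839 ≈ 0.441.
B–C: 8/21 sites differ → p ≈ 0.380952, d = −0.75 ln(1 − 0.507936) = 0.531860 ≈ 0.532.

d(A,B) = 0.220, d(A,C) = 0.441, d(B,C) = 0.532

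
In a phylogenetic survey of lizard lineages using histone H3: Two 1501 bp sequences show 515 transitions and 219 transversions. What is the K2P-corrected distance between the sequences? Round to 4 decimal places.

0.9785

P = 515/1501 ≈ 0.343105 and Q = 219/1501 ≈ 0.145903.
Under the Kimura two-parameter model, d = −½ ln(1 − 2P − Q) − ¼ ln(1 − 2Q).
1 − 2P − Q = 0.167887, giving −½ ln(0.167887) = 0.892232.
1 − 2Q = 0.708194, giving −¼ ln(0.708194) = 0.086259.
d = 0.892232 + 0.086259 = 0.978491.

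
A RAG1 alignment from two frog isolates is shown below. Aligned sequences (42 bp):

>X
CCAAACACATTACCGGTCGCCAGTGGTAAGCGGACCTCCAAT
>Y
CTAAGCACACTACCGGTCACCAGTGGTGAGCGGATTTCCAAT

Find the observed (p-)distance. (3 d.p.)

The sequences differ at 7 of 42 positions (sites 2, 5, 10, 19, 28, 35, 36).
p = 7/42 = 0.166666… ≈ 0.167 (to 3 d.p.).

0.167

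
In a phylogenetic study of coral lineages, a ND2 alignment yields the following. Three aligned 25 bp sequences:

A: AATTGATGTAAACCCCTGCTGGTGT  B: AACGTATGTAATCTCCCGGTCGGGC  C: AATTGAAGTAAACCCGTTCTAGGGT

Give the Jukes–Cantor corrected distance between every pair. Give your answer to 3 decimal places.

d(A,B) = 0.572, d(A,C) = 0.233, d(B,C) = 0.766

A–B: 10/25 sites differ → p = 0.4, d = −0.75 ln(1 − 0.533333) = 0.571605 ≈ 0.572.
A–C: 5/25 sites differ → p = 0.2, d = −0.75 ln(1 − 0.266667) = 0.232617 ≈ 0.233.
B–C: 12/25 sites differ → p = 0.48, d = −0.75 ln(1 − 0.64) = 0.766238 ≈ 0.766.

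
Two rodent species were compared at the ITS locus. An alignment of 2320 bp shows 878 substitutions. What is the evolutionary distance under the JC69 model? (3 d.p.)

0.527

p = 878/2320 ≈ 0.378448.
d = −(3/4) ln(1 − 4p/3) = −0.75 ln(1 − 0.504597) = −0.75 ln(0.495403)
  = −0.75 × (-0.702384) = 0.526788 substitutions/site.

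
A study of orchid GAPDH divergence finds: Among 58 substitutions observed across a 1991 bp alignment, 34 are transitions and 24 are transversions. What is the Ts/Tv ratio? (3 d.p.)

R = 34/24 = 1.416666… ≈ 1.417 (to 3 d.p.).

1.417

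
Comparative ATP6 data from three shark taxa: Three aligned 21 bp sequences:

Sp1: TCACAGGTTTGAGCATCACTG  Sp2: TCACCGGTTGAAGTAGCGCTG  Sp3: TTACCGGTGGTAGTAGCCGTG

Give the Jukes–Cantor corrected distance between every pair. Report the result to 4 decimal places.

d(Sp1,Sp2) = 0.3597, d(Sp1,Sp3) = 0.6355, d(Sp2,Sp3) = 0.2865

Sp1–Sp2: 6/21 sites differ → p ≈ 0.285714, d = −0.75 ln(1 − 0.380952) = 0.359679 ≈ 0.3597.
Sp1–Sp3: 9/21 sites differ → p ≈ 0.428571, d = −0.75 ln(1 − 0.571428) = 0.635472 ≈ 0.6355.
Sp2–Sp3: 5/21 sites differ → p ≈ 0.238095, d = −0.75 ln(1 − 0.31746) = 0.286451 ≈ 0.2865.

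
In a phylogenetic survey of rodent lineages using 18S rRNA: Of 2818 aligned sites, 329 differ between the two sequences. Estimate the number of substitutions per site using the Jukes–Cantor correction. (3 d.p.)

p = 329/2818 ≈ 0.116749.
d = −(3/4) ln(1 − 4p/3) = −0.75 ln(1 − 0.155665) = −0.75 ln(0.844335)
  = −0.75 × (-0.169206) = 0.126905 substitutions/site.

0.127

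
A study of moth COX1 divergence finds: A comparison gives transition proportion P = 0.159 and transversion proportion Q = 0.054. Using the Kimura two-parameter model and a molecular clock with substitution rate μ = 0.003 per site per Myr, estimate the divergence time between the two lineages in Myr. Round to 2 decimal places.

Under the Kimura two-parameter model, d = −½ ln(1 − 2P − Q) − ¼ ln(1 − 2Q).
1 − 2P − Q = 0.628, giving −½ ln(0.628) = 0.232608.
1 − 2Q = 0.892, giving −¼ ln(0.892) = 0.028572.
d = 0.232608 + 0.028572 = 0.261180.
Under a molecular clock d = 2μt, so t = d/(2μ) = 0.261180 / (2 × 0.003) = 43.53 Myr.

43.53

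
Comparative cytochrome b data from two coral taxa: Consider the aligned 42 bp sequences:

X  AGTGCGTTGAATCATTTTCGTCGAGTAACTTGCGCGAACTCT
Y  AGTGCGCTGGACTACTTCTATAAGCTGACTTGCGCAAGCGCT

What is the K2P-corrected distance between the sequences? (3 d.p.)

Of 42 sites, 13 differences are transitions and 3 are transversions, so P = 13/42 ≈ 0.309524 and Q = 3/42 ≈ 0.071429.
Under the Kimura two-parameter model, d = −½ ln(1 − 2P − Q) − ¼ ln(1 − 2Q).
1 − 2P − Q = 0.309523, giving −½ ln(0.309523) = 0.586361.
1 − 2Q = 0.857142, giving −¼ ln(0.857142) = 0.038538.
d = 0.586361 + 0.038538 = 0.624899.

0.625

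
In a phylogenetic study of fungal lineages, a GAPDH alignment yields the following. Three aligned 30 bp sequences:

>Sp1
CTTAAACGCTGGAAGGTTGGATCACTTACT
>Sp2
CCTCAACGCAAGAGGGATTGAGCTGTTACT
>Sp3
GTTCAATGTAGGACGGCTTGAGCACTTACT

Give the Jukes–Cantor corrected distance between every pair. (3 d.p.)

d(Sp1,Sp2) = 0.441, d(Sp1,Sp3) = 0.383, d(Sp2,Sp3) = 0.383

Sp1–Sp2: 10/30 sites differ → p ≈ 0.333333, d = −0.75 ln(1 − 0.444444) = 0.440839 ≈ 0.441.
Sp1–Sp3: 9/30 sites differ → p = 0.3, d = −0.75 ln(1 − 0.4) = 0.383119 ≈ 0.383.
Sp2–Sp3: 9/30 sites differ → p = 0.3, d = −0.75 ln(1 − 0.4) = 0.383119 ≈ 0.383.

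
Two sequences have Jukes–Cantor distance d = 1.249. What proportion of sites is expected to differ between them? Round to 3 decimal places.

0.608

p = (3/4)(1 − e^(−4d/3)) = 0.75 × (1 − e^(-1.665333)) = 0.75 × (1 − 0.189128) = 0.608154.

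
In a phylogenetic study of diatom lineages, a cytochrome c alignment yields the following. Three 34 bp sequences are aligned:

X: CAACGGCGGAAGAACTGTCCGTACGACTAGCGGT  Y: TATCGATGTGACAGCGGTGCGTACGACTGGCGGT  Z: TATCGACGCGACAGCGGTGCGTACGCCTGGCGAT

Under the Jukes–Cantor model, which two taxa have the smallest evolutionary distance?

Y and Z

X–Y: 11/34 differ, p = 0.324, d = 0.423.
X–Z: 12/34 differ, p = 0.353, d = 0.477.
Y–Z: 4/34 differ, p = 0.118, d = 0.128.
The smallest distance is between Y and Z.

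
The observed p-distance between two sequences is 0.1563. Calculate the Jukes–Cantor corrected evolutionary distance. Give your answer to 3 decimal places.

d = −(3/4) ln(1 − 4p/3) = −0.75 ln(1 − 0.2084) = −0.75 ln(0.7916)
  = −0.75 × (-0.233699) = 0.175274 substitutions/site.

0.175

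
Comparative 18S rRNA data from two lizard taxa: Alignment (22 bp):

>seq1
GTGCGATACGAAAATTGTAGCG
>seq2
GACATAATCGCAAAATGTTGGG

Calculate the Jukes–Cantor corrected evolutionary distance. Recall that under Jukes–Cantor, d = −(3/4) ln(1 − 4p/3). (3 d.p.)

0.699

The sequences differ at 10 of 22 sites (2, 3, 4, 5, 7, 8, 11, 15, 19, 21), so p = 10/22 ≈ 0.454545.
d = −(3/4) ln(1 − 4p/3) = −0.75 ln(1 − 0.60606) = −0.75 ln(0.39394)
  = −0.75 × (-0.931557) = 0.698668 substitutions/site.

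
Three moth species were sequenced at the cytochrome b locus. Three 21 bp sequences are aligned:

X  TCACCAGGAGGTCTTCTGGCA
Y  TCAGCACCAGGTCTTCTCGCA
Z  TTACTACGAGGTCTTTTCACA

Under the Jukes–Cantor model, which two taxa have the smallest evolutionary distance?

X–Y: 4/21 differ, p = 0.190, d = 0.220.
X–Z: 6/21 differ, p = 0.286, d = 0.360.
Y–Z: 6/21 differ, p = 0.286, d = 0.360.
The smallest distance is between X and Y.

X and Y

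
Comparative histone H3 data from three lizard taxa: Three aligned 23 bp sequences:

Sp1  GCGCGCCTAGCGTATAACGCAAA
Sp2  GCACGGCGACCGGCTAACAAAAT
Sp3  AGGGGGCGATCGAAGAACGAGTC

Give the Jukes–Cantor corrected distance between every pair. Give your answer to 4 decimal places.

Sp1–Sp2: 9/23 sites differ → p ≈ 0.391304, d = −0.75 ln(1 − 0.521739) = 0.553199 ≈ 0.5532.
Sp1–Sp3: 12/23 sites differ → p ≈ 0.521739, d = −0.75 ln(1 − 0.695652) = 0.892188 ≈ 0.8922.
Sp2–Sp3: 12/23 sites differ → p ≈ 0.521739, d = −0.75 ln(1 − 0.695652) = 0.892188 ≈ 0.8922.

d(Sp1,Sp2) = 0.5532, d(Sp1,Sp3) = 0.8922, d(Sp2,Sp3) = 0.8922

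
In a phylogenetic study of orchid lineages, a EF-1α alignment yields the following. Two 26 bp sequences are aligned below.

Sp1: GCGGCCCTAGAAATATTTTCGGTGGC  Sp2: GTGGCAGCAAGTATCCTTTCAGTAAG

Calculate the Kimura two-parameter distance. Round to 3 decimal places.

Of 26 sites, 8 differences are transitions and 5 are transversions, so P = 8/26 ≈ 0.307692 and Q = 5/26 ≈ 0.192308.
Under the Kimura two-parameter model, d = −½ ln(1 − 2P − Q) − ¼ ln(1 − 2Q).
1 − 2P − Q = 0.192308, giving −½ ln(0.192308) = 0.824329.
1 − 2Q = 0.615384, giving −¼ ln(0.615384) = 0.121377.
d = 0.824329 + 0.121377 = 0.945706.

0.946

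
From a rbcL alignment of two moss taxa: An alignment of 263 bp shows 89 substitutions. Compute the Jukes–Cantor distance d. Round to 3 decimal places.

p = 89/263 ≈ 0.338403.
d = −(3/4) ln(1 − 4p/3) = −0.75 ln(1 − 0.451204) = −0.75 ln(0.548796)
  = −0.75 × (-0.600028) = 0.450021 substitutions/site.

0.450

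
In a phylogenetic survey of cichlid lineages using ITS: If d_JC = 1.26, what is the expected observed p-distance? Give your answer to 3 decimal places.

p = (3/4)(1 − e^(−4d/3)) = 0.75 × (1 − e^(-1.68)) = 0.75 × (1 − 0.186374) = 0.610220.

0.610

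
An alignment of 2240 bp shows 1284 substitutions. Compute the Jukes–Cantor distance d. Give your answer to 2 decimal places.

1.08

p = 1284/2240 ≈ 0.573214.
d = −(3/4) ln(1 − 4p/3) = −0.75 ln(1 − 0.764285) = −0.75 ln(0.235715)
  = −0.75 × (-1.445132) = 1.083849 substitutions/site.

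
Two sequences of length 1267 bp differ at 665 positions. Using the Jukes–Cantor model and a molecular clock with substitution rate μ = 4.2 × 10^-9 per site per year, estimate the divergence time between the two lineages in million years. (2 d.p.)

p = 665/1267 ≈ 0.524862.
d = −(3/4) ln(1 − 4p/3) = −0.75 ln(1 − 0.699816) = −0.75 ln(0.300184)
  = −0.75 × (-1.203360) = 0.902520 substitutions/site.
Under a molecular clock d = 2μt, so t = d/(2μ) = 0.902520 / (2 × 4.2 × 10^-9) = 107.44 million years.

107.44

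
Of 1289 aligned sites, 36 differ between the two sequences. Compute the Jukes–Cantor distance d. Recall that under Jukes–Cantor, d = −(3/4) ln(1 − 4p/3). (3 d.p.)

p = 36/1289 ≈ 0.027929.
d = −(3/4) ln(1 − 4p/3) = −0.75 ln(1 − 0.037239) = −0.75 ln(0.962761)
  = −0.75 × (-0.037950) = 0.028463 substitutions/site.

0.028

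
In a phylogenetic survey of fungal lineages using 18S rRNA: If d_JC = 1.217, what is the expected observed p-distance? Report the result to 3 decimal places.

0.602

p = (3/4)(1 − e^(−4d/3)) = 0.75 × (1 − e^(-1.622667)) = 0.75 × (1 − 0.197372) = 0.601971.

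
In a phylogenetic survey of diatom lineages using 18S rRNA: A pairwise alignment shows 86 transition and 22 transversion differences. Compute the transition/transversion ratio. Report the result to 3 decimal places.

3.909

R = 86/22 = 3.909090… ≈ 3.909 (to 3 d.p.).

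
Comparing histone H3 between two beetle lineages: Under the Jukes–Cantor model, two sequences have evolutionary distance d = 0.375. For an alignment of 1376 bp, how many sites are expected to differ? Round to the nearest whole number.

Invert JC69: p = (3/4)(1 − e^(−4d/3)) = 0.75 × (1 − e^(-0.5)) = 0.75 × (1 − 0.606531) = 0.295102.
Expected differing sites = pL ≈ 0.295102 × 1376 = 406.060352 ≈ 406.

406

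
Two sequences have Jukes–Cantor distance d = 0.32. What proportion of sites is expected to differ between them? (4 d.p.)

0.2605

p = (3/4)(1 − e^(−4d/3)) = 0.75 × (1 − e^(-0.426667)) = 0.75 × (1 − 0.652681) = 0.260489.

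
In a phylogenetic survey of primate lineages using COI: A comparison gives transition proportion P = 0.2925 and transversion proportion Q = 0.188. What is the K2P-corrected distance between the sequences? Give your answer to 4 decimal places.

0.8593

Under the Kimura two-parameter model, d = −½ ln(1 − 2P − Q) − ¼ ln(1 − 2Q).
1 − 2P − Q = 0.227, giving −½ ln(0.227) = 0.741403.
1 − 2Q = 0.624, giving −¼ ln(0.624) = 0.117901.
d = 0.741403 + 0.117901 = 0.859304.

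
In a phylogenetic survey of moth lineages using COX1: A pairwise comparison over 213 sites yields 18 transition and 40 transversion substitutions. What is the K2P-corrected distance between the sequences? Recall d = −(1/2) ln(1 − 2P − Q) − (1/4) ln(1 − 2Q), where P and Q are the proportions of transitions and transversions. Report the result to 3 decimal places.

P = 18/213 ≈ 0.084507 and Q = 40/213 ≈ 0.187793.
Under the Kimura two-parameter model, d = −½ ln(1 − 2P − Q) − ¼ ln(1 − 2Q).
1 − 2P − Q = 0.643193, giving −½ ln(0.643193) = 0.220655.
1 − 2Q = 0.624414, giving −¼ ln(0.624414) = 0.117735.
d = 0.220655 + 0.117735 = 0.338390.

0.338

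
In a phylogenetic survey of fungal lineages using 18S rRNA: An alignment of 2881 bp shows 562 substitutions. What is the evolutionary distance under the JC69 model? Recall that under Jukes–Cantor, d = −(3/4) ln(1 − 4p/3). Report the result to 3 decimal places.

0.226

p = 562/2881 ≈ 0.195071.
d = −(3/4) ln(1 − 4p/3) = −0.75 ln(1 − 0.260095) = −0.75 ln(0.739905)
  = −0.75 × (-0.301233) = 0.225925 substitutions/site.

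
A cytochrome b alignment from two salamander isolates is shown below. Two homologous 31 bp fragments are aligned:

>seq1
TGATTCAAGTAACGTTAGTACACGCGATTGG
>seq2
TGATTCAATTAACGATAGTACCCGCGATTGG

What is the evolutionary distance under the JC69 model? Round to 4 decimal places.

The sequences differ at 3 of 31 sites (9, 15, 22), so p = 3/31 ≈ 0.096774.
d = −(3/4) ln(1 − 4p/3) = −0.75 ln(1 − 0.129032) = −0.75 ln(0.870968)
  = −0.75 × (-0.138150) = 0.103613 substitutions/site.

0.1036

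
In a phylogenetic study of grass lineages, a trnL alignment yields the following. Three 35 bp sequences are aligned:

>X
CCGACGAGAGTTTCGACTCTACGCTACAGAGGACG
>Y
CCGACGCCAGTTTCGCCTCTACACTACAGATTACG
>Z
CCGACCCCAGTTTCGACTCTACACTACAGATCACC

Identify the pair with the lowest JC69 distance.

X–Y: 6/35 differ, p = 0.171, d = 0.195.
X–Z: 7/35 differ, p = 0.200, d = 0.233.
Y–Z: 4/35 differ, p = 0.114, d = 0.124.
The smallest distance is between Y and Z.

Y and Z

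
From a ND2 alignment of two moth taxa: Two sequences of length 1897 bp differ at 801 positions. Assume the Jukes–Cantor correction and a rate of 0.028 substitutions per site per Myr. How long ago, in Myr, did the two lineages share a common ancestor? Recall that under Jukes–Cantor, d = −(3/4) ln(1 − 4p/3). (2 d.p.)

p = 801/1897 ≈ 0.422246.
d = −(3/4) ln(1 − 4p/3) = −0.75 ln(1 − 0.562995) = −0.75 ln(0.437005)
  = −0.75 × (-0.827811) = 0.620858 substitutions/site.
Under a molecular clock d = 2μt, so t = d/(2μ) = 0.620858 / (2 × 0.028) = 11.09 Myr.

11.09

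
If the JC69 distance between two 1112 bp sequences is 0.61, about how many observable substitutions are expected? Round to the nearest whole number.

464

Invert JC69: p = (3/4)(1 − e^(−4d/3)) = 0.75 × (1 − e^(-0.813333)) = 0.75 × (1 − 0.443378) = 0.417467.
Expected differing sites = pL ≈ 0.417467 × 1112 = 464.223304 ≈ 464.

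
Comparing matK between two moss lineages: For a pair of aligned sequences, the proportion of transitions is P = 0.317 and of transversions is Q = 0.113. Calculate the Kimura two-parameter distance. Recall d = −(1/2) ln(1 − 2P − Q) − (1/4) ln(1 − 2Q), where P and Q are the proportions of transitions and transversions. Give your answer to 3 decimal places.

0.751

Under the Kimura two-parameter model, d = −½ ln(1 − 2P − Q) − ¼ ln(1 − 2Q).
1 − 2P − Q = 0.253, giving −½ ln(0.253) = 0.687183.
1 − 2Q = 0.774, giving −¼ ln(0.774) = 0.064046.
d = 0.687183 + 0.064046 = 0.751229.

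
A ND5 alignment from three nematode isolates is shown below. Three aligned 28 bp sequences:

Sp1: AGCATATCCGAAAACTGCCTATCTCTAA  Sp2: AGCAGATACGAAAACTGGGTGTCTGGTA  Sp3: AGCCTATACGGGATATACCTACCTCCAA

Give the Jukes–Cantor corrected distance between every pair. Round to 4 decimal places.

d(Sp1,Sp2) = 0.3597, d(Sp1,Sp3) = 0.4197, d(Sp2,Sp3) = 0.8240

Sp1–Sp2: 8/28 sites differ → p ≈ 0.285714, d = −0.75 ln(1 − 0.380952) = 0.359679 ≈ 0.3597.
Sp1–Sp3: 9/28 sites differ → p ≈ 0.321429, d = −0.75 ln(1 − 0.428572) = 0.419713 ≈ 0.4197.
Sp2–Sp3: 14/28 sites differ → p = 0.5, d = −0.75 ln(1 − 0.666667) = 0.823960 ≈ 0.8240.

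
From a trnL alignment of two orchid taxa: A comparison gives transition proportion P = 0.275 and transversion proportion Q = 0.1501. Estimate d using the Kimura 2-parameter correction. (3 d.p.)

Under the Kimura two-parameter model, d = −½ ln(1 − 2P − Q) − ¼ ln(1 − 2Q).
1 − 2P − Q = 0.2999, giving −½ ln(0.2999) = 0.602153.
1 − 2Q = 0.6998, giving −¼ ln(0.6998) = 0.089240.
d = 0.602153 + 0.089240 = 0.691393.

0.691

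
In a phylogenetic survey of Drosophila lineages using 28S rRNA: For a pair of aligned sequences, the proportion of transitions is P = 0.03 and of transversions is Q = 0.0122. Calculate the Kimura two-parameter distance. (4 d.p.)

Under the Kimura two-parameter model, d = −½ ln(1 − 2P − Q) − ¼ ln(1 − 2Q).
1 − 2P − Q = 0.9278, giving −½ ln(0.9278) = 0.037470.
1 − 2Q = 0.9756, giving −¼ ln(0.9756) = 0.006176.
d = 0.037470 + 0.006176 = 0.043646.

0.0436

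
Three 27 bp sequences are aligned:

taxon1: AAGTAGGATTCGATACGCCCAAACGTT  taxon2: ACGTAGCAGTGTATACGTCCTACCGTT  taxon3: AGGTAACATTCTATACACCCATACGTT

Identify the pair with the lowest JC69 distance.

taxon1 and taxon3

taxon1–taxon2: 8/27 differ, p = 0.296, d = 0.377.
taxon1–taxon3: 6/27 differ, p = 0.222, d = 0.264.
taxon2–taxon3: 9/27 differ, p = 0.333, d = 0.441.
The smallest distance is between taxon1 and taxon3.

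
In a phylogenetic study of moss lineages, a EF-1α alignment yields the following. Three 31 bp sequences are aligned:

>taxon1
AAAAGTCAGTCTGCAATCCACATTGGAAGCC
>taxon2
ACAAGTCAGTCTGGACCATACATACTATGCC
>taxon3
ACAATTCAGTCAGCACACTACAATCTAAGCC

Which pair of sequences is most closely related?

taxon2 and taxon3

taxon1–taxon2: 10/31 differ, p = 0.323, d = 0.422.
taxon1–taxon3: 9/31 differ, p = 0.290, d = 0.367.
taxon2–taxon3: 8/31 differ, p = 0.258, d = 0.316.
The smallest distance is between taxon2 and taxon3.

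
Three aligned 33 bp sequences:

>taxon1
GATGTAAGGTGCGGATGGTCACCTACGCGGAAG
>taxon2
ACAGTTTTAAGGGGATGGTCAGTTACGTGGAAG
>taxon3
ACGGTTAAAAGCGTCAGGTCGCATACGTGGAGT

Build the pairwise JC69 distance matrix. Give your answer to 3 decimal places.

taxon1–taxon2: 12/33 sites differ → p ≈ 0.363636, d = −0.75 ln(1 − 0.484848) = 0.497470 ≈ 0.497.
taxon1–taxon3: 15/33 sites differ → p ≈ 0.454545, d = −0.75 ln(1 − 0.60606) = 0.698667 ≈ 0.699.
taxon2–taxon3: 12/33 sites differ → p ≈ 0.363636, d = −0.75 ln(1 − 0.484848) = 0.497470 ≈ 0.497.

d(taxon1,taxon2) = 0.497, d(taxon1,taxon3) = 0.699, d(taxon2,taxon3) = 0.497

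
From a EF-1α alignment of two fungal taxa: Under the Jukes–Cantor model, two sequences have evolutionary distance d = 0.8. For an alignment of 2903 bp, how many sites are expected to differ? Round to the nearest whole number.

1428

Invert JC69: p = (3/4)(1 − e^(−4d/3)) = 0.75 × (1 − e^(-1.066667)) = 0.75 × (1 − 0.344154) = 0.491885.
Expected differing sites = pL ≈ 0.491885 × 2903 = 1427.942155 ≈ 1428.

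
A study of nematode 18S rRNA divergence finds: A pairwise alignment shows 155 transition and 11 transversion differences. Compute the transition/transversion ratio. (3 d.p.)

14.091

R = 155/11 = 14.090909… ≈ 14.091 (to 3 d.p.).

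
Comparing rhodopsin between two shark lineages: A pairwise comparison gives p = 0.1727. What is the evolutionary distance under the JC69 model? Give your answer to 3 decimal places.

0.196

d = −(3/4) ln(1 − 4p/3) = −0.75 ln(1 − 0.230267) = −0.75 ln(0.769733)
  = −0.75 × (-0.261712) = 0.196284 substitutions/site.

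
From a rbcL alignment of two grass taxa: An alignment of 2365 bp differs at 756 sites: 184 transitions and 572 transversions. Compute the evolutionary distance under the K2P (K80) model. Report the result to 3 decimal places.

P = 184/2365 ≈ 0.077801 and Q = 572/2365 ≈ 0.24186.
Under the Kimura two-parameter model, d = −½ ln(1 − 2P − Q) − ¼ ln(1 − 2Q).
1 − 2P − Q = 0.602538, giving −½ ln(0.602538) = 0.253302.
1 − 2Q = 0.51628, giving −¼ ln(0.51628) = 0.165277.
d = 0.253302 + 0.165277 = 0.418579.

0.419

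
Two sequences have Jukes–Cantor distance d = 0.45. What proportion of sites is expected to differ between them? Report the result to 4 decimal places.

p = (3/4)(1 − e^(−4d/3)) = 0.75 × (1 − e^(-0.6)) = 0.75 × (1 − 0.548812) = 0.338391.

0.3384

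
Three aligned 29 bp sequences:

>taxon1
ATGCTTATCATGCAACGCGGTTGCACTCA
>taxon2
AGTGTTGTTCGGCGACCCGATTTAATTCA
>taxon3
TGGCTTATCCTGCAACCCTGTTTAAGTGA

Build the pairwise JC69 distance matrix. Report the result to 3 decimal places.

taxon1–taxon2: 13/29 sites differ → p ≈ 0.448276, d = −0.75 ln(1 − 0.597701) = 0.682920 ≈ 0.683.
taxon1–taxon3: 9/29 sites differ → p ≈ 0.310345, d = −0.75 ln(1 − 0.413793) = 0.400562 ≈ 0.401.
taxon2–taxon3: 11/29 sites differ → p ≈ 0.37931, d = −0.75 ln(1 − 0.505747) = 0.528531 ≈ 0.529.

d(taxon1,taxon2) = 0.683, d(taxon1,taxon3) = 0.401, d(taxon2,taxon3) = 0.529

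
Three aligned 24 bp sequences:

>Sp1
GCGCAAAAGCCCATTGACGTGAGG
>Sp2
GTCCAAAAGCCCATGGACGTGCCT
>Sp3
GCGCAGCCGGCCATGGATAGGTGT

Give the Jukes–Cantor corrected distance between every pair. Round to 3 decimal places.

Sp1–Sp2: 6/24 sites differ → p = 0.25, d = −0.75 ln(1 − 0.333333) = 0.304098 ≈ 0.304.
Sp1–Sp3: 10/24 sites differ → p ≈ 0.416667, d = −0.75 ln(1 − 0.555556) = 0.608198 ≈ 0.608.
Sp2–Sp3: 11/24 sites differ → p ≈ 0.458333, d = −0.75 ln(1 − 0.611111) = 0.708346 ≈ 0.708.

d(Sp1,Sp2) = 0.304, d(Sp1,Sp3) = 0.608, d(Sp2,Sp3) = 0.708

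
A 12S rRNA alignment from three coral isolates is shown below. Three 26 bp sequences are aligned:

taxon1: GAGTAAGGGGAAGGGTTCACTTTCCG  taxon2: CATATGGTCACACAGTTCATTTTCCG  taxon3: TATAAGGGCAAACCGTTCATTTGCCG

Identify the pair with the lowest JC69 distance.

taxon1–taxon2: 12/26 differ, p = 0.462, d = 0.717.
taxon1–taxon3: 10/26 differ, p = 0.385, d = 0.539.
taxon2–taxon3: 6/26 differ, p = 0.231, d = 0.276.
The smallest distance is between taxon2 and taxon3.

taxon2 and taxon3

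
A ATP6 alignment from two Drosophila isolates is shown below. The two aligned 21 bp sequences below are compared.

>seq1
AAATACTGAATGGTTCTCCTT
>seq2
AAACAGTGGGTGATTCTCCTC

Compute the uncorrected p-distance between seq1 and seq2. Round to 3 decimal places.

The sequences differ at 6 of 21 positions (sites 4, 6, 9, 10, 13, 21).
p = 6/21 = 0.285714… ≈ 0.286 (to 3 d.p.).

0.286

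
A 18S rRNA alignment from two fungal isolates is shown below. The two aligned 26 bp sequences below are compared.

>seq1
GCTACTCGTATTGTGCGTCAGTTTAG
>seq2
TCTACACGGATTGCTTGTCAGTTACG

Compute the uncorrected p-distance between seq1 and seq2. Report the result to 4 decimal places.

The sequences differ at 8 of 26 positions (sites 1, 6, 9, 14, 15, 16, 24, 25).
p = 8/26 = 0.307692… ≈ 0.3077 (to 4 d.p.).

0.3077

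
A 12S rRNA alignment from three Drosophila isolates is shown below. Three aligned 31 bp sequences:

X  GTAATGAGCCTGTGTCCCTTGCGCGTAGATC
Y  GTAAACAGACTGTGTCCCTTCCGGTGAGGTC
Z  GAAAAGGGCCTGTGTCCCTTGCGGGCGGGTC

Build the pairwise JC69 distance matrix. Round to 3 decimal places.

X–Y: 8/31 sites differ → p ≈ 0.258065, d = −0.75 ln(1 − 0.344087) = 0.316295 ≈ 0.316.
X–Z: 7/31 sites differ → p ≈ 0.225806, d = −0.75 ln(1 − 0.301075) = 0.268659 ≈ 0.269.
Y–Z: 8/31 sites differ → p ≈ 0.258065, d = −0.75 ln(1 − 0.344087) = 0.316295 ≈ 0.316.

d(X,Y) = 0.316, d(X,Z) = 0.269, d(Y,Z) = 0.316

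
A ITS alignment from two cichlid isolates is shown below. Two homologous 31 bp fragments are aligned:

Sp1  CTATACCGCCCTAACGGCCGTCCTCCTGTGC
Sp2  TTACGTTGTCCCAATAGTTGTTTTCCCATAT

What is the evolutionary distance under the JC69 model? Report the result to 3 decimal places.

0.985

The sequences differ at 17 of 31 sites, so p = 17/31 ≈ 0.548387.
d = −(3/4) ln(1 − 4p/3) = −0.75 ln(1 − 0.731183) = −0.75 ln(0.268817)
  = −0.75 × (-1.313724) = 0.985293 substitutions/site.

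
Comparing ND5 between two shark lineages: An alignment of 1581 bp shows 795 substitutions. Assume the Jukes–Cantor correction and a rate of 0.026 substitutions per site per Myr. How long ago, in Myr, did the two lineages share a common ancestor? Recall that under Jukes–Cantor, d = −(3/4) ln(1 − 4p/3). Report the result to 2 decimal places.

p = 795/1581 ≈ 0.502846.
d = −(3/4) ln(1 − 4p/3) = −0.75 ln(1 − 0.670461) = −0.75 ln(0.329539)
  = −0.75 × (-1.110061) = 0.832546 substitutions/site.
Under a molecular clock d = 2μt, so t = d/(2μ) = 0.832546 / (2 × 0.026) = 16.01 Myr.

16.01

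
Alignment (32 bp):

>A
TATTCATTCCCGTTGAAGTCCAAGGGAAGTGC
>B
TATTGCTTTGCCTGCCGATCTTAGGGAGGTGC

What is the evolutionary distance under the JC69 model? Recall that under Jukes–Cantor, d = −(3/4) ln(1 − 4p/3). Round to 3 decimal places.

0.585

The sequences differ at 13 of 32 sites, so p = 13/32 = 0.40625.
d = −(3/4) ln(1 − 4p/3) = −0.75 ln(1 − 0.541667) = −0.75 ln(0.458333)
  = −0.75 × (-0.780159) = 0.585119 substitutions/site.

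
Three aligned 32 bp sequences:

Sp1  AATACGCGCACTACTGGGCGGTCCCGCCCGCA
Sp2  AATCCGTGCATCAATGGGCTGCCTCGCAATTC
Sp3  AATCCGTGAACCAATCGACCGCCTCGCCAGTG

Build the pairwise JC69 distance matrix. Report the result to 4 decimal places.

Sp1–Sp2: 13/32 sites differ → p = 0.40625, d = −0.75 ln(1 − 0.541667) = 0.585119 ≈ 0.5851.
Sp1–Sp3: 13/32 sites differ → p = 0.40625, d = −0.75 ln(1 − 0.541667) = 0.585119 ≈ 0.5851.
Sp2–Sp3: 8/32 sites differ → p = 0.25, d = −0.75 ln(1 − 0.333333) = 0.304098 ≈ 0.3041.

d(Sp1,Sp2) = 0.5851, d(Sp1,Sp3) = 0.5851, d(Sp2,Sp3) = 0.3041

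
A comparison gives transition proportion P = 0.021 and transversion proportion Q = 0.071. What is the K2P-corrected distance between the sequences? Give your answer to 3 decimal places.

0.098

Under the Kimura two-parameter model, d = −½ ln(1 − 2P − Q) − ¼ ln(1 − 2Q).
1 − 2P − Q = 0.887, giving −½ ln(0.887) = 0.059955.
1 − 2Q = 0.858, giving −¼ ln(0.858) = 0.038288.
d = 0.059955 + 0.038288 = 0.098243.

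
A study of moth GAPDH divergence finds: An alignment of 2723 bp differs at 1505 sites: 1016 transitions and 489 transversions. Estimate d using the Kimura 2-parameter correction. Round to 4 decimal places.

P = 1016/2723 ≈ 0.373118 and Q = 489/2723 ≈ 0.179581.
Under the Kimura two-parameter model, d = −½ ln(1 − 2P − Q) − ¼ ln(1 − 2Q).
1 − 2P − Q = 0.074183, giving −½ ln(0.074183) = 1.300610.
1 − 2Q = 0.640838, giving −¼ ln(0.640838) = 0.111245.
d = 1.300610 + 0.111245 = 1.411855.

1.4119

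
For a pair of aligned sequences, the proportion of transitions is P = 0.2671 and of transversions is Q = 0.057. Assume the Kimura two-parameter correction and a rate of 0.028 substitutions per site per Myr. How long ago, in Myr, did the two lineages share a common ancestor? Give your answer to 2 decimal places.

8.53

Under the Kimura two-parameter model, d = −½ ln(1 − 2P − Q) − ¼ ln(1 − 2Q).
1 − 2P − Q = 0.4088, giving −½ ln(0.4088) = 0.447265.
1 − 2Q = 0.886, giving −¼ ln(0.886) = 0.030260.
d = 0.447265 + 0.030260 = 0.477525.
Under a molecular clock d = 2μt, so t = d/(2μ) = 0.477525 / (2 × 0.028) = 8.53 Myr.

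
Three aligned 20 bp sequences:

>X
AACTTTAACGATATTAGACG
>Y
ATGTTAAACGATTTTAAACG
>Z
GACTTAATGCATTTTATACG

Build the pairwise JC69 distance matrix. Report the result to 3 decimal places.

X–Y: 5/20 sites differ → p = 0.25, d = −0.75 ln(1 − 0.333333) = 0.304098 ≈ 0.304.
X–Z: 7/20 sites differ → p = 0.35, d = −0.75 ln(1 − 0.466667) = 0.471457 ≈ 0.471.
Y–Z: 7/20 sites differ → p = 0.35, d = −0.75 ln(1 − 0.466667) = 0.471457 ≈ 0.471.

d(X,Y) = 0.304, d(X,Z) = 0.471, d(Y,Z) = 0.471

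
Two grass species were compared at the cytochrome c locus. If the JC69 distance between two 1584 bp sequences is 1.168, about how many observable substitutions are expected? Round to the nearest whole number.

938

Invert JC69: p = (3/4)(1 − e^(−4d/3)) = 0.75 × (1 − e^(-1.557333)) = 0.75 × (1 − 0.210697) = 0.591977.
Expected differing sites = pL ≈ 0.591977 × 1584 = 937.691568 ≈ 938.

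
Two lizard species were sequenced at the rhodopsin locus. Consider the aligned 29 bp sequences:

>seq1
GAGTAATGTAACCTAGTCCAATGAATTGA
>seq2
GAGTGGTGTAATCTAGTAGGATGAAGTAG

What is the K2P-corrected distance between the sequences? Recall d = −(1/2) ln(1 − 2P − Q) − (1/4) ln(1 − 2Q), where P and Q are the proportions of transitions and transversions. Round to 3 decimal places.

Of 29 sites, 6 differences are transitions and 3 are transversions, so P = 6/29 ≈ 0.206897 and Q = 3/29 ≈ 0.103448.
Under the Kimura two-parameter model, d = −½ ln(1 − 2P − Q) − ¼ ln(1 − 2Q).
1 − 2P − Q = 0.482758, giving −½ ln(0.482758) = 0.364120.
1 − 2Q = 0.793104, giving −¼ ln(0.793104) = 0.057950.
d = 0.364120 + 0.057950 = 0.422070.

0.422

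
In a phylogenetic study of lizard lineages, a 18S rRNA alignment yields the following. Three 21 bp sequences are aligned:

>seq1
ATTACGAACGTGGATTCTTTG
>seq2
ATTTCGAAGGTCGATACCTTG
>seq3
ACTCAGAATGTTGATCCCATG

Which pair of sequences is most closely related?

seq1 and seq2

seq1–seq2: 5/21 differ, p = 0.238, d = 0.286.
seq1–seq3: 8/21 differ, p = 0.381, d = 0.532.
seq2–seq3: 7/21 differ, p = 0.333, d = 0.441.
The smallest distance is between seq1 and seq2.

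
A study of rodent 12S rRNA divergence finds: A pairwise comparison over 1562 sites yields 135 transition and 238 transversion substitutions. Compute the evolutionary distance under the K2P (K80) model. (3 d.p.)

0.288

P = 135/1562 ≈ 0.086428 and Q = 238/1562 ≈ 0.152369.
Under the Kimura two-parameter model, d = −½ ln(1 − 2P − Q) − ¼ ln(1 − 2Q).
1 − 2P − Q = 0.674775, giving −½ ln(0.674775) = 0.196688.
1 − 2Q = 0.695262, giving −¼ ln(0.695262) = 0.090867.
d = 0.196688 + 0.090867 = 0.287555.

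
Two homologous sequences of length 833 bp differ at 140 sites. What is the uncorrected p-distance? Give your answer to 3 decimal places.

p = 140/833 = 0.168067… ≈ 0.168 (to 3 d.p.).

0.168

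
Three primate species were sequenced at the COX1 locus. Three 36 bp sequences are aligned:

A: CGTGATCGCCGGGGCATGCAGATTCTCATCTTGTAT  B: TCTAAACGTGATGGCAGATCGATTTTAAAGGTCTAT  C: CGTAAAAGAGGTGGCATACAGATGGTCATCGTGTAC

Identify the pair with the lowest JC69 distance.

A and C

A–B: 18/36 differ, p = 0.500, d = 0.824.
A–C: 11/36 differ, p = 0.306, d = 0.392.
B–C: 15/36 differ, p = 0.417, d = 0.608.
The smallest distance is between A and C.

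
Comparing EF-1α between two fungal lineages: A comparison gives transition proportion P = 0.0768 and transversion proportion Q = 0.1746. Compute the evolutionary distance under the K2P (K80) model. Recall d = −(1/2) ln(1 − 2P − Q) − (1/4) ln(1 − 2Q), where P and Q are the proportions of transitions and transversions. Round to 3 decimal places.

0.306

Under the Kimura two-parameter model, d = −½ ln(1 − 2P − Q) − ¼ ln(1 − 2Q).
1 − 2P − Q = 0.6718, giving −½ ln(0.6718) = 0.198897.
1 − 2Q = 0.6508, giving −¼ ln(0.6508) = 0.107388.
d = 0.198897 + 0.107388 = 0.306285.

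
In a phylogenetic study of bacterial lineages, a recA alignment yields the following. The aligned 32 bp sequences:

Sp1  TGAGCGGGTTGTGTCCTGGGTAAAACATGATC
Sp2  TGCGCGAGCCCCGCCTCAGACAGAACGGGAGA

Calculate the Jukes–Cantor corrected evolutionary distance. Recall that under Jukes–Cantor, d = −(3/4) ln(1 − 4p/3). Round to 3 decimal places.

0.924

The sequences differ at 17 of 32 sites, so p = 17/32 = 0.53125.
d = −(3/4) ln(1 − 4p/3) = −0.75 ln(1 − 0.708333) = −0.75 ln(0.291667)
  = −0.75 × (-1.232143) = 0.924107 substitutions/site.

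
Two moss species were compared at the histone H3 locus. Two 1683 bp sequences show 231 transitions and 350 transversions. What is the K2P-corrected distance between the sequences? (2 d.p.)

P = 231/1683 ≈ 0.137255 and Q = 350/1683 ≈ 0.207962.
Under the Kimura two-parameter model, d = −½ ln(1 − 2P − Q) − ¼ ln(1 − 2Q).
1 − 2P − Q = 0.517528, giving −½ ln(0.517528) = 0.329346.
1 − 2Q = 0.584076, giving −¼ ln(0.584076) = 0.134431.
d = 0.329346 + 0.134431 = 0.463777.

0.46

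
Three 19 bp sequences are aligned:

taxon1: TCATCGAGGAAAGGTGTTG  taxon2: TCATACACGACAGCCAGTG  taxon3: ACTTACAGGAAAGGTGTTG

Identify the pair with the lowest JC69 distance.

taxon1–taxon2: 8/19 differ, p = 0.421, d = 0.618.
taxon1–taxon3: 4/19 differ, p = 0.211, d = 0.247.
taxon2–taxon3: 8/19 differ, p = 0.421, d = 0.618.
The smallest distance is between taxon1 and taxon3.

taxon1 and taxon3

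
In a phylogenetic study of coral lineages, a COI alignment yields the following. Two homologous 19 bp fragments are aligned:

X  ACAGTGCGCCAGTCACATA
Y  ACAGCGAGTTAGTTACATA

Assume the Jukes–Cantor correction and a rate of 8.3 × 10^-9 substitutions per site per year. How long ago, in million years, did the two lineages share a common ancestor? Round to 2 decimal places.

The sequences differ at 5 of 19 sites (5, 7, 9, 10, 14), so p = 5/19 ≈ 0.263158.
d = −(3/4) ln(1 − 4p/3) = −0.75 ln(1 − 0.350877) = −0.75 ln(0.649123)
  = −0.75 × (-0.432133) = 0.324100 substitutions/site.
Under a molecular clock d = 2μt, so t = d/(2μ) = 0.324100 / (2 × 8.3 × 10^-9) = 19.52 million years.

19.52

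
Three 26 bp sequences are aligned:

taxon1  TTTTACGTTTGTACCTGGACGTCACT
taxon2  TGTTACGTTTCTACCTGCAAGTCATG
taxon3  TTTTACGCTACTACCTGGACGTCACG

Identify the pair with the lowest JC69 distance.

taxon1–taxon2: 6/26 differ, p = 0.231, d = 0.276.
taxon1–taxon3: 4/26 differ, p = 0.154, d = 0.172.
taxon2–taxon3: 6/26 differ, p = 0.231, d = 0.276.
The smallest distance is between taxon1 and taxon3.

taxon1 and taxon3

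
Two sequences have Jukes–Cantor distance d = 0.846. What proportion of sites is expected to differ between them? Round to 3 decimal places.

0.507

p = (3/4)(1 − e^(−4d/3)) = 0.75 × (1 − e^(-1.128)) = 0.75 × (1 − 0.323680) = 0.507240.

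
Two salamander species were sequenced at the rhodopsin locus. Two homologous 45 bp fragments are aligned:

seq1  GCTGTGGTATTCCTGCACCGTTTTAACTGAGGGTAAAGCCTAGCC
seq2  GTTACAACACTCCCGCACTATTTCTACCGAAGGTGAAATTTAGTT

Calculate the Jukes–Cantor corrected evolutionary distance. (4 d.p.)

0.6735

The sequences differ at 20 of 45 sites, so p = 20/45 ≈ 0.444444.
d = −(3/4) ln(1 − 4p/3) = −0.75 ln(1 − 0.592592) = −0.75 ln(0.407408)
  = −0.75 × (-0.897940) = 0.673455 substitutions/site.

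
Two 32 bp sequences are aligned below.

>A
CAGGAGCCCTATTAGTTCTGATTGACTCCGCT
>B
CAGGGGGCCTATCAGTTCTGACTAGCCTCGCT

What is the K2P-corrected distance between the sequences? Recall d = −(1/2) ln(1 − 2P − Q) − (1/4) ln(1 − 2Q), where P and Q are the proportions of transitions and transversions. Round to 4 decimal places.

0.3324

Of 32 sites, 7 differences are transitions and 1 are transversions, so P = 7/32 = 0.21875 and Q = 1/32 = 0.03125.
Under the Kimura two-parameter model, d = −½ ln(1 − 2P − Q) − ¼ ln(1 − 2Q).
1 − 2P − Q = 0.53125, giving −½ ln(0.53125) = 0.316261.
1 − 2Q = 0.9375, giving −¼ ln(0.9375) = 0.016135.
d = 0.316261 + 0.016135 = 0.332396.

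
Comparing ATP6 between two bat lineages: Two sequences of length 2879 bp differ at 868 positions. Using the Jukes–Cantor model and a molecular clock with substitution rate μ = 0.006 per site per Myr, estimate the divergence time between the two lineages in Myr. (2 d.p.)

p = 868/2879 ≈ 0.301494.
d = −(3/4) ln(1 − 4p/3) = −0.75 ln(1 − 0.401992) = −0.75 ln(0.598008)
  = −0.75 × (-0.514151) = 0.385613 substitutions/site.
Under a molecular clock d = 2μt, so t = d/(2μ) = 0.385613 / (2 × 0.006) = 32.13 Myr.

32.13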